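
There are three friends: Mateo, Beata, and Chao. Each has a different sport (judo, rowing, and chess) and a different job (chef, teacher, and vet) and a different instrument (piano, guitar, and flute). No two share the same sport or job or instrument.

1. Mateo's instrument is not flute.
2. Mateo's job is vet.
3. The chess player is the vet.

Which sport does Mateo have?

With clues 1–3, judo and rowing are impossible for Mateo's sport.
That leaves chess.

chess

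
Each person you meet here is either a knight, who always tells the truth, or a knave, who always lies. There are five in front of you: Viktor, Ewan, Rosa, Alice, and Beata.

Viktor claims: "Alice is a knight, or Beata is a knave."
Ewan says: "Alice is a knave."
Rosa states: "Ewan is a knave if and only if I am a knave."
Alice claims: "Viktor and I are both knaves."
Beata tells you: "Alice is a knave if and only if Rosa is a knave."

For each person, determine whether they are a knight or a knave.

Viktor: knight, Ewan: knight, Rosa: knight, Alice: knave, Beata: knave

Consider Viktor. Suppose Viktor is a knave.
Then whichever role Alice has, Alice's statement has the wrong truth value — contradiction.
So Viktor is a knight.
With that fixed, Alice's statement is false, so Alice is a knave.
With that fixed, Ewan's statement is true, so Ewan is a knight.
Consider Rosa. Suppose Rosa is a knave.
Then no assignment of the remaining roles makes every statement match its speaker's type — contradiction.
So Rosa is a knight.
With that fixed, Beata's statement is false, so Beata is a knave.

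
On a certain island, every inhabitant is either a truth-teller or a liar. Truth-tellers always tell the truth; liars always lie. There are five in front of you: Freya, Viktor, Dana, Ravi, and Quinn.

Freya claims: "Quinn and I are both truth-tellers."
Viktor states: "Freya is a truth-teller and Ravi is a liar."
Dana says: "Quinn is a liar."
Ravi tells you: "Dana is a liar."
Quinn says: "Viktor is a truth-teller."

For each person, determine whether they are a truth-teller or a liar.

Consider Freya. Suppose Freya is a truth-teller.
Then no assignment of the remaining roles makes every statement match its speaker's type — contradiction.
So Freya is a liar.
With that fixed, Viktor's statement is false, so Viktor is a liar.
With that fixed, Quinn's statement is false, so Quinn is a liar.
With that fixed, Dana's statement is true, so Dana is a truth-teller.
With that fixed, Ravi's statement is false, so Ravi is a liar.

Freya: liar, Viktor: liar, Dana: truth-teller, Ravi: liar, Quinn: liar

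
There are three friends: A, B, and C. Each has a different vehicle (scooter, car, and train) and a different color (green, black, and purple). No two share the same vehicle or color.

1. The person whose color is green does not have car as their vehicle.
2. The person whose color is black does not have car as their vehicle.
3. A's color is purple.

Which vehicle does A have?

car

With clues 1–3, scooter and train are impossible for A's vehicle.
That leaves car.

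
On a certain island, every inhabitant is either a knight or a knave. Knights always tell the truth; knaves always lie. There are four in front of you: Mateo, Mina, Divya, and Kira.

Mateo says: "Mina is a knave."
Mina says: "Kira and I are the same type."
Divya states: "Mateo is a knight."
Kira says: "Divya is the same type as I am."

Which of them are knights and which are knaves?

Mateo: knight, Mina: knave, Divya: knight, Kira: knight

Consider Mateo. Suppose Mateo is a knave.
Then no assignment of the remaining roles makes every statement match its speaker's type — contradiction.
So Mateo is a knight.
With that fixed, Divya's statement is true, so Divya is a knight.
Consider Mina. Suppose Mina is a knight.
Then Mateo's statement comes out false, contradicting Mateo being a knight.
So Mina is a knave.
Consider Kira. Suppose Kira is a knave.
Then Mina's statement comes out true, contradicting Mina being a knave.
So Kira is a knight.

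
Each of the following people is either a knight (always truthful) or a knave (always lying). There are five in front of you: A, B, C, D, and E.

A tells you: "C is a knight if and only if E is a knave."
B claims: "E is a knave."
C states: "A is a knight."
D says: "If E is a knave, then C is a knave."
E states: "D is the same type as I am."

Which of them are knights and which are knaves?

A: knave, B: knight, C: knave, D: knight, E: knave

Consider A. Suppose A is a knight.
Then no assignment of the remaining roles makes every statement match its speaker's type — contradiction.
So A is a knave.
With that fixed, C's statement is false, so C is a knave.
With that fixed, D's statement is true, so D is a knight.
Consider B. Suppose B is a knave.
Then no assignment of the remaining roles makes every statement match its speaker's type — contradiction.
So B is a knight.
Consider E. Suppose E is a knight.
Then A's statement comes out true, contradicting A being a knave.
So E is a knave.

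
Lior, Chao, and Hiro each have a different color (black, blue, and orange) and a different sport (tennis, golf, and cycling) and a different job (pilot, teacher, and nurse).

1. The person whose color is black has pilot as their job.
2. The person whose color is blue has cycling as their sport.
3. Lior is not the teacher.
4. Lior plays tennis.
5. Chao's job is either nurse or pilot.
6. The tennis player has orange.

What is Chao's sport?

With clues 1–4, tennis is impossible for Chao's sport.
With clues 1–6, cycling is impossible for Chao's sport.
That leaves golf.

golf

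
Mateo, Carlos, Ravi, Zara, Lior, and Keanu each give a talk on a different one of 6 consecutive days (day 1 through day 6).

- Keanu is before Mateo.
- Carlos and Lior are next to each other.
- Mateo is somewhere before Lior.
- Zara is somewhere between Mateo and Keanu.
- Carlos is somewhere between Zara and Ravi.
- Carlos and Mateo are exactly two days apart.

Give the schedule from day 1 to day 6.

Keanu, Zara, Mateo, Lior, Carlos, Ravi

From clue 1: Mateo is in {2,3,4,5,6}.
From clues 1–3: Mateo is in {2,3,4}.
From clues 1–4: Mateo is in {3,4}.
From clues 1–5: Keanu → day 1, Zara → day 2, Mateo → day 3, Ravi → day 6.
From clues 1–6: Lior → day 4, Carlos → day 5.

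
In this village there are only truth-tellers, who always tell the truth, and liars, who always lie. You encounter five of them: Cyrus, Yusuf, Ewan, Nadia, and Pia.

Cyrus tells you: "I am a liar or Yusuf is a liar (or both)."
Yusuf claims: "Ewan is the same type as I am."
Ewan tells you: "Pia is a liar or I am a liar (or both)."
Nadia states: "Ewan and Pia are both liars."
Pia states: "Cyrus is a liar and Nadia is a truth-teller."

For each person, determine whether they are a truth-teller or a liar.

Consider Cyrus. Suppose Cyrus is a liar.
Then Cyrus's own statement would have to be false, but it can't be — contradiction.
So Cyrus is a truth-teller.
With that fixed, Pia's statement is false, so Pia is a liar.
With that fixed, Ewan's statement is true, so Ewan is a truth-teller.
With that fixed, Nadia's statement is false, so Nadia is a liar.
Consider Yusuf. Suppose Yusuf is a truth-teller.
Then Cyrus's statement comes out false, contradicting Cyrus being a truth-teller.
So Yusuf is a liar.

Cyrus: truth-teller, Yusuf: liar, Ewan: truth-teller, Nadia: liar, Pia: liar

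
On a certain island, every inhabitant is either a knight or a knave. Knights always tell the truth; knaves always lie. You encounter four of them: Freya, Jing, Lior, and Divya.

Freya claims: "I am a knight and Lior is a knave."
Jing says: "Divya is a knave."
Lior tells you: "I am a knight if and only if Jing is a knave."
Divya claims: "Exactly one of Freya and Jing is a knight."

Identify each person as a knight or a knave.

Freya: knight, Jing: knave, Lior: knave, Divya: knight

Consider Freya. Suppose Freya is a knave.
Then no assignment of the remaining roles makes every statement match its speaker's type — contradiction.
So Freya is a knight.
Consider Jing. Suppose Jing is a knight.
Then whichever role Lior has, Lior's statement has the wrong truth value — contradiction.
So Jing is a knave.
With that fixed, Divya's statement is true, so Divya is a knight.
Consider Lior. Suppose Lior is a knight.
Then Freya's statement comes out false, contradicting Freya being a knight.
So Lior is a knave.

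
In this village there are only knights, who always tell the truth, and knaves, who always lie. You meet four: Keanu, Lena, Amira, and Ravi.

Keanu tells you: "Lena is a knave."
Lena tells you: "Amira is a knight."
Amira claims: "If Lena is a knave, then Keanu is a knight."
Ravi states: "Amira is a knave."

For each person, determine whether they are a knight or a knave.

Keanu: knave, Lena: knight, Amira: knight, Ravi: knave

Consider Keanu. Suppose Keanu is a knight.
Then no assignment of the remaining roles makes every statement match its speaker's type — contradiction.
So Keanu is a knave.
Consider Lena. Suppose Lena is a knave.
Then Keanu's statement comes out true, contradicting Keanu being a knave.
So Lena is a knight.
With that fixed, Amira's statement is true, so Amira is a knight.
With that fixed, Ravi's statement is false, so Ravi is a knave.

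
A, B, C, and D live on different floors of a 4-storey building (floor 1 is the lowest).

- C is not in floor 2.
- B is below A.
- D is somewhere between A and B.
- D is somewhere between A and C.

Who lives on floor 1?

With clues 1–2, A is ruled out for floor 1.
With clues 1–3, D is ruled out for floor 1.
With clues 1–4, B is ruled out for floor 1.
So floor 1 is C.

C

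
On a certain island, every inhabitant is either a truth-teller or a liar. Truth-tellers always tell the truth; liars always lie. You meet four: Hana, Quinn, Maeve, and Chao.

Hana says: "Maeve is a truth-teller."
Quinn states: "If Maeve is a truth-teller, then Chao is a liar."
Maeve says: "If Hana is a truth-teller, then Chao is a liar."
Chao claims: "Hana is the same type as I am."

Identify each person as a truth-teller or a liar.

Consider Hana. Suppose Hana is a liar.
Then whichever role Chao has, Chao's statement has the wrong truth value — contradiction.
So Hana is a truth-teller.
Consider Quinn. Suppose Quinn is a liar.
Then no assignment of the remaining roles makes every statement match its speaker's type — contradiction.
So Quinn is a truth-teller.
Consider Maeve. Suppose Maeve is a liar.
Then Hana's statement comes out false, contradicting Hana being a truth-teller.
So Maeve is a truth-teller.
Consider Chao. Suppose Chao is a truth-teller.
Then Quinn's statement comes out false, contradicting Quinn being a truth-teller.
So Chao is a liar.

Hana: truth-teller, Quinn: truth-teller, Maeve: truth-teller, Chao: liar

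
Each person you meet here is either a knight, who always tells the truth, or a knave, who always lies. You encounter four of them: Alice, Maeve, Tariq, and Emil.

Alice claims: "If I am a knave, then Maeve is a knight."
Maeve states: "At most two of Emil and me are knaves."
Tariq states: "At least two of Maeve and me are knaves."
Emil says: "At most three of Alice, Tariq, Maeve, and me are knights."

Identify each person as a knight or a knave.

Alice: knight, Maeve: knight, Tariq: knave, Emil: knight

Regardless of anyone's role, Maeve's statement is true, so Maeve is a knight.
With that fixed, Tariq's statement is false, so Tariq is a knave.
With that fixed, Emil's statement is true, so Emil is a knight.
With that fixed, Alice's statement is true, so Alice is a knight.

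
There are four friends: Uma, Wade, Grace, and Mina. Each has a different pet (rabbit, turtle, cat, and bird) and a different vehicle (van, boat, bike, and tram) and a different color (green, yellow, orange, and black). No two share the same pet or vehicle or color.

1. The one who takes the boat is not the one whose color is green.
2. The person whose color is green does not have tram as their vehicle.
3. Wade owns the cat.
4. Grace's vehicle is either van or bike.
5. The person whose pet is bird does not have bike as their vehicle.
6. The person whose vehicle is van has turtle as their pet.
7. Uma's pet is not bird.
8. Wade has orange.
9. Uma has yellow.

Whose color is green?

Grace

With clues 1–7, Mina is impossible for the one with color green.
With clues 1–8, Wade is impossible for the one with color green.
With clues 1–9, Uma is impossible for the one with color green.
That leaves Grace.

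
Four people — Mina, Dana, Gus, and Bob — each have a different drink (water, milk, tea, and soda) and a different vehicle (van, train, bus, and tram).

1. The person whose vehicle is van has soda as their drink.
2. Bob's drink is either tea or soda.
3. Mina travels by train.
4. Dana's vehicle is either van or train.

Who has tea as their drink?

With clues 1–4, Dana, Gus, and Mina are impossible for the one with drink tea.
That leaves Bob.

Bob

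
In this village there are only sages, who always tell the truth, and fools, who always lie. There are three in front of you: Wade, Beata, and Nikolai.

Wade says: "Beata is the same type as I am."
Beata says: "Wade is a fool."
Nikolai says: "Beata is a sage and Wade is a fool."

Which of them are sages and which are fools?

Wade: fool, Beata: sage, Nikolai: sage

Consider Wade. Suppose Wade is a sage.
Then no assignment of the remaining roles makes every statement match its speaker's type — contradiction.
So Wade is a fool.
With that fixed, Beata's statement is true, so Beata is a sage.
With that fixed, Nikolai's statement is true, so Nikolai is a sage.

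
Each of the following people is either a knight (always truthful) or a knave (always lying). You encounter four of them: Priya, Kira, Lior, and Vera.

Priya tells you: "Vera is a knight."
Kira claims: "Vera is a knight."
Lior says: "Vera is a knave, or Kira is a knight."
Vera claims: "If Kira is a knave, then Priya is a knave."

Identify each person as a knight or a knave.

Priya: knight, Kira: knight, Lior: knight, Vera: knight

Consider Priya. Suppose Priya is a knave.
Then no assignment of the remaining roles makes every statement match its speaker's type — contradiction.
So Priya is a knight.
Consider Kira. Suppose Kira is a knave.
Then no assignment of the remaining roles makes every statement match its speaker's type — contradiction.
So Kira is a knight.
With that fixed, Lior's statement is true, so Lior is a knight.
With that fixed, Vera's statement is true, so Vera is a knight.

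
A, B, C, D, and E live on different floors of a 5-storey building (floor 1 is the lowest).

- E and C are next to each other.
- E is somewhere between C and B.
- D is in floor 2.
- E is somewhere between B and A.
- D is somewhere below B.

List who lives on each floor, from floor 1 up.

From clues 1–2: E is in {2,3,4}.
From clues 1–3: D → floor 2.
From clues 1–4: A is in {1,5}.
From clues 1–5: A → floor 1, C → floor 3, E → floor 4, B → floor 5.

A, D, C, E, B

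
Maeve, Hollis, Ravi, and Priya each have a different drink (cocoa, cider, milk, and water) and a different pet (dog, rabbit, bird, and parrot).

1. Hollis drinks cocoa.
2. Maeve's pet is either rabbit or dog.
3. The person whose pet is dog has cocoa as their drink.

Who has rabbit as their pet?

With clues 1–3, Hollis, Priya, and Ravi are impossible for the one with pet rabbit.
That leaves Maeve.

Maeve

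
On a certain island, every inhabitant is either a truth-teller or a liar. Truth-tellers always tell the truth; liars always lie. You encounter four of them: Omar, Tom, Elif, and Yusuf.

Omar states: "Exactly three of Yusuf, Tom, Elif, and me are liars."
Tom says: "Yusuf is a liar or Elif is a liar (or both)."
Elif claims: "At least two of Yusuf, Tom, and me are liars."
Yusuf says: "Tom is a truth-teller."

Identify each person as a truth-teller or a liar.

Omar: liar, Tom: truth-teller, Elif: liar, Yusuf: truth-teller

Consider Omar. Suppose Omar is a truth-teller.
Then no assignment of the remaining roles makes every statement match its speaker's type — contradiction.
So Omar is a liar.
Consider Tom. Suppose Tom is a liar.
Then no assignment of the remaining roles makes every statement match its speaker's type — contradiction.
So Tom is a truth-teller.
With that fixed, Yusuf's statement is true, so Yusuf is a truth-teller.
With that fixed, Elif's statement is false, so Elif is a liar.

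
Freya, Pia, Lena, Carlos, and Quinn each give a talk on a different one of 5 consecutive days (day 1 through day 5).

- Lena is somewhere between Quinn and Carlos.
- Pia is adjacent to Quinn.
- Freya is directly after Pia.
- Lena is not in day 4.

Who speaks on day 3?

With clues 1–2, Carlos is ruled out for day 3.
With clues 1–3, Lena and Pia are ruled out for day 3.
With clues 1–4, Freya is ruled out for day 3.
So day 3 is Quinn.

Quinn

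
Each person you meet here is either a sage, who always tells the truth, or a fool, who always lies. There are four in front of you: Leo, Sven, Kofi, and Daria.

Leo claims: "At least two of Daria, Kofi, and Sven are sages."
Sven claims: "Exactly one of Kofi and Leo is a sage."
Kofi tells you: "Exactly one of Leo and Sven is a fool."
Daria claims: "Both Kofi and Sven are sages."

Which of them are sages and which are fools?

Consider Leo. Suppose Leo is a sage.
Then no assignment of the remaining roles makes every statement match its speaker's type — contradiction.
So Leo is a fool.
Consider Sven. Suppose Sven is a sage.
Then no assignment of the remaining roles makes every statement match its speaker's type — contradiction.
So Sven is a fool.
With that fixed, Kofi's statement is false, so Kofi is a fool.
With that fixed, Daria's statement is false, so Daria is a fool.

Leo: fool, Sven: fool, Kofi: fool, Daria: fool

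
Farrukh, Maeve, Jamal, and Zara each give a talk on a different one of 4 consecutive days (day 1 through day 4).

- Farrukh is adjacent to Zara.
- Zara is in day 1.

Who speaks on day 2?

With clues 1–2, Jamal, Maeve, and Zara are ruled out for day 2.
So day 2 is Farrukh.

Farrukh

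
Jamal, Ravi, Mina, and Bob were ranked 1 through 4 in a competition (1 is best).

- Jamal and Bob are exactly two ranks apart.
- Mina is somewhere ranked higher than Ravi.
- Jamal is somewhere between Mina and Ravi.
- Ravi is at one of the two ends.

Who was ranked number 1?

Bob

With clues 1–2, Ravi is ruled out for rank 1.
With clues 1–3, Jamal is ruled out for rank 1.
With clues 1–4, Mina is ruled out for rank 1.
So rank 1 is Bob.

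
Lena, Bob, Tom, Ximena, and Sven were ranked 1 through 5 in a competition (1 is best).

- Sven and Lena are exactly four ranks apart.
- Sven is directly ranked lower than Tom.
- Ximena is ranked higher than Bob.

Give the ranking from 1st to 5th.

From clue 1: Lena is in {1,5}.
From clues 1–2: Lena → rank 1, Tom → rank 4, Sven → rank 5.
From clues 1–3: Ximena → rank 2, Bob → rank 3.

Lena, Ximena, Bob, Tom, Sven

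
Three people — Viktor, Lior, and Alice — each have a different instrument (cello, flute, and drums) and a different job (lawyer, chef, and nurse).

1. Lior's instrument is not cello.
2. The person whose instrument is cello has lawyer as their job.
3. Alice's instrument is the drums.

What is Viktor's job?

With clues 1–3, chef and nurse are impossible for Viktor's job.
That leaves lawyer.

lawyer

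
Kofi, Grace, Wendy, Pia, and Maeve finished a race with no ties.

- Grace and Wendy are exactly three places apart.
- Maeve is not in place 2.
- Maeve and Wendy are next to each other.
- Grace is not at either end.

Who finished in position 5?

Wendy

With clues 1–4, Grace, Kofi, Maeve, and Pia are ruled out for place 5.
So place 5 is Wendy.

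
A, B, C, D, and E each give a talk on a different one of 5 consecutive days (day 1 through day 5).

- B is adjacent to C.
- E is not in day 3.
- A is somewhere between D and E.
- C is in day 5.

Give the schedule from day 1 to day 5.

E, A, D, B, C

From clues 1–2: E is in {1,2,4,5}.
From clues 1–3: A is in {2,4}.
From clues 1–4: E → day 1, A → day 2, D → day 3, B → day 4, C → day 5.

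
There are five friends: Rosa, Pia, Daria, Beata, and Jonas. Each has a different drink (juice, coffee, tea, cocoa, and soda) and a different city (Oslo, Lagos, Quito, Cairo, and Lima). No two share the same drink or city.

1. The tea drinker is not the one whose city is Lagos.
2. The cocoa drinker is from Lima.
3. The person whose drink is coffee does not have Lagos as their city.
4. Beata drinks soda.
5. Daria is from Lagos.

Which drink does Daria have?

juice

With clues 1–4, soda is impossible for Daria's drink.
With clues 1–5, cocoa, coffee, and tea are impossible for Daria's drink.
That leaves juice.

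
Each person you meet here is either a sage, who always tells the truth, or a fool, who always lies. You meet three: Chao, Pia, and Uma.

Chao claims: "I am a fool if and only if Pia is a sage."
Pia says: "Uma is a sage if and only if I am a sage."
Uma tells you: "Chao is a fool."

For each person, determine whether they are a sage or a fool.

Chao: fool, Pia: fool, Uma: sage

Consider Chao. Suppose Chao is a sage.
Then no assignment of the remaining roles makes every statement match its speaker's type — contradiction.
So Chao is a fool.
With that fixed, Uma's statement is true, so Uma is a sage.
Consider Pia. Suppose Pia is a sage.
Then Chao's statement comes out true, contradicting Chao being a fool.
So Pia is a fool.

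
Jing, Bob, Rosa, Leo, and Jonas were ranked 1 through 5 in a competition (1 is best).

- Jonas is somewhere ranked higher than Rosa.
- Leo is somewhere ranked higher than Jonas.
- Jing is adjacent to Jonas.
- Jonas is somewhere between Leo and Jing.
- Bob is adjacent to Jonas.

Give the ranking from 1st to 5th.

From clue 1: Rosa is in {2,3,4,5}.
From clues 1–2: Rosa is in {3,4,5}.
From clues 1–3: Rosa is in {4,5}.
From clues 1–4: Jing is in {3,4}.
From clues 1–5: Leo → rank 1, Bob → rank 2, Jonas → rank 3, Jing → rank 4, Rosa → rank 5.

Leo, Bob, Jonas, Jing, Rosa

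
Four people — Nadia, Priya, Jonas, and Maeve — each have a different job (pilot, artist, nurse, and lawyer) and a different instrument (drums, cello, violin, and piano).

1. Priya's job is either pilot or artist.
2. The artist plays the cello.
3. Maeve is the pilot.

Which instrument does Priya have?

With clues 1–3, drums, piano, and violin are impossible for Priya's instrument.
That leaves cello.

cello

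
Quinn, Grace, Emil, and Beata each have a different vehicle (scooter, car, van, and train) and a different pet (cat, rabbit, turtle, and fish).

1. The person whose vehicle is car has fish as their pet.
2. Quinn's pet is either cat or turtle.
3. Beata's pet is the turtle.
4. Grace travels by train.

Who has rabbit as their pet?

Grace

With clues 1–2, Quinn is impossible for the one with pet rabbit.
With clues 1–3, Beata is impossible for the one with pet rabbit.
With clues 1–4, Emil is impossible for the one with pet rabbit.
That leaves Grace.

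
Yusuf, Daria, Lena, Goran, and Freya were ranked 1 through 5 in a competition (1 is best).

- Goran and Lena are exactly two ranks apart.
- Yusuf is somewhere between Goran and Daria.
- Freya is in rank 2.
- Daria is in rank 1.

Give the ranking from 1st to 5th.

Daria, Freya, Lena, Yusuf, Goran

From clues 1–2: Yusuf is in {2,3,4}.
From clues 1–3: Freya → rank 2, Yusuf → rank 4.
From clues 1–4: Daria → rank 1, Lena → rank 3, Goran → rank 5.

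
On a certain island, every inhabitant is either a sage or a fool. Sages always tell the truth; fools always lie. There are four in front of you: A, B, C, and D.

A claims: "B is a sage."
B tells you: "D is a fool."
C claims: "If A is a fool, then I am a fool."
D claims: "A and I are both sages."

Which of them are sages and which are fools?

A: sage, B: sage, C: sage, D: fool

Consider A. Suppose A is a fool.
Then whichever role C has, C's statement has the wrong truth value — contradiction.
So A is a sage.
With that fixed, C's statement is true, so C is a sage.
Consider B. Suppose B is a fool.
Then A's statement comes out false, contradicting A being a sage.
So B is a sage.
Consider D. Suppose D is a sage.
Then B's statement comes out false, contradicting B being a sage.
So D is a fool.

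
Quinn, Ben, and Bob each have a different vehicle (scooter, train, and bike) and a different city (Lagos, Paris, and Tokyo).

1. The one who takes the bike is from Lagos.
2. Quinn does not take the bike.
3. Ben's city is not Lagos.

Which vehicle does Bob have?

With clues 1–3, scooter and train are impossible for Bob's vehicle.
That leaves bike.

bike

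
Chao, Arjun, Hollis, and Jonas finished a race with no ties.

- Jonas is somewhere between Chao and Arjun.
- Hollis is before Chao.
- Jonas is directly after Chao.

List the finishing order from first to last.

Hollis, Chao, Jonas, Arjun

From clue 1: Jonas is in {2,3}.
From clues 1–2: Chao is in {2,4}.
From clues 1–3: Hollis → place 1, Chao → place 2, Jonas → place 3, Arjun → place 4.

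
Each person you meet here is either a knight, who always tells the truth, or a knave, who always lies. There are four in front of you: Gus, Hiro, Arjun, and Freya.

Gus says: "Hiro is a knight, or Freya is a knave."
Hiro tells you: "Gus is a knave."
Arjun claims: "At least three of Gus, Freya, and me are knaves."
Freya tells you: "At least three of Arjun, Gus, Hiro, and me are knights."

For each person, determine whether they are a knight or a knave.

Gus: knight, Hiro: knave, Arjun: knave, Freya: knave

Consider Gus. Suppose Gus is a knave.
Then no assignment of the remaining roles makes every statement match its speaker's type — contradiction.
So Gus is a knight.
With that fixed, Hiro's statement is false, so Hiro is a knave.
With that fixed, Arjun's statement is false, so Arjun is a knave.
With that fixed, Freya's statement is false, so Freya is a knave.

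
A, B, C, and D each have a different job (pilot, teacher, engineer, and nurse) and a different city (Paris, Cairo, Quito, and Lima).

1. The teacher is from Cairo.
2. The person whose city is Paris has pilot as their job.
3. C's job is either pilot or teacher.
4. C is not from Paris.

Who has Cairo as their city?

C

With clues 1–4, A, B, and D are impossible for the one with city Cairo.
That leaves C.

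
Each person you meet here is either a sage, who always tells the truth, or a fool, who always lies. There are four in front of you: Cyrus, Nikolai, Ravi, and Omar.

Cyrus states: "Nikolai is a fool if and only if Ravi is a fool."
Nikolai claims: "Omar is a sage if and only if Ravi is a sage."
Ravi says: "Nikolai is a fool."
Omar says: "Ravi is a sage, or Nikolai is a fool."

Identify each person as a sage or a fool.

Consider Cyrus. Suppose Cyrus is a sage.
Then no assignment of the remaining roles makes every statement match its speaker's type — contradiction.
So Cyrus is a fool.
Consider Nikolai. Suppose Nikolai is a fool.
Then no assignment of the remaining roles makes every statement match its speaker's type — contradiction.
So Nikolai is a sage.
With that fixed, Ravi's statement is false, so Ravi is a fool.
With that fixed, Omar's statement is false, so Omar is a fool.

Cyrus: fool, Nikolai: sage, Ravi: fool, Omar: fool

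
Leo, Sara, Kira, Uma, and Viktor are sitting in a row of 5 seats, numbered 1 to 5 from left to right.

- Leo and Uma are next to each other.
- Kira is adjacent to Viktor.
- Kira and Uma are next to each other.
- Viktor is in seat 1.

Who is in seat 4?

With clues 1–2, Sara is ruled out for seat 4.
With clues 1–4, Kira, Uma, and Viktor are ruled out for seat 4.
So seat 4 is Leo.

Leo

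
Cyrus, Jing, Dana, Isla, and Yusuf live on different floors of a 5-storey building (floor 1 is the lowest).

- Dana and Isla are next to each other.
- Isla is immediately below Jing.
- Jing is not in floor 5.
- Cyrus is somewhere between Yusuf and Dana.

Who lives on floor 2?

With clues 1–2, Jing is ruled out for floor 2.
With clues 1–3, Cyrus and Yusuf are ruled out for floor 2.
With clues 1–4, Dana is ruled out for floor 2.
So floor 2 is Isla.

Isla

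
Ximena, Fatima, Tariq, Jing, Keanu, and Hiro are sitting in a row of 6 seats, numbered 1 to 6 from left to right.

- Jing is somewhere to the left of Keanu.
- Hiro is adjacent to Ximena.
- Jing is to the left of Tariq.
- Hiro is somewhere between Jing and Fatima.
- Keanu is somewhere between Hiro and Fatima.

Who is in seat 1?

With clue 1, Keanu is ruled out for seat 1.
With clues 1–3, Tariq is ruled out for seat 1.
With clues 1–4, Hiro and Ximena are ruled out for seat 1.
With clues 1–5, Fatima is ruled out for seat 1.
So seat 1 is Jing.

Jing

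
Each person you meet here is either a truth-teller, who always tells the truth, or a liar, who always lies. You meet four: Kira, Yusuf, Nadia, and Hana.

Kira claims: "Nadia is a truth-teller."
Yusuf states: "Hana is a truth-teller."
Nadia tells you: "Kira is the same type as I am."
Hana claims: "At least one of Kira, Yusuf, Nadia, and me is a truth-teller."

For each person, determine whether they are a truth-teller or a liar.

Consider Kira. Suppose Kira is a liar.
Then whichever role Nadia has, Nadia's statement has the wrong truth value — contradiction.
So Kira is a truth-teller.
With that fixed, Hana's statement is true, so Hana is a truth-teller.
With that fixed, Yusuf's statement is true, so Yusuf is a truth-teller.
Consider Nadia. Suppose Nadia is a liar.
Then Kira's statement comes out false, contradicting Kira being a truth-teller.
So Nadia is a truth-teller.

Kira: truth-teller, Yusuf: truth-teller, Nadia: truth-teller, Hana: truth-teller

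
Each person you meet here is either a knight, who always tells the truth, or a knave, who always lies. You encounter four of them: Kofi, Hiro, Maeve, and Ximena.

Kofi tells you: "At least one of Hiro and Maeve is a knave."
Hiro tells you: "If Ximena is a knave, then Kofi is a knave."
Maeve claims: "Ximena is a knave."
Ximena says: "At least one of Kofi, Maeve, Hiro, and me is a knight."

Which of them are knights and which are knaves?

Kofi: knight, Hiro: knight, Maeve: knave, Ximena: knight

Consider Kofi. Suppose Kofi is a knave.
Then no assignment of the remaining roles makes every statement match its speaker's type — contradiction.
So Kofi is a knight.
With that fixed, Ximena's statement is true, so Ximena is a knight.
With that fixed, Hiro's statement is true, so Hiro is a knight.
With that fixed, Maeve's statement is false, so Maeve is a knave.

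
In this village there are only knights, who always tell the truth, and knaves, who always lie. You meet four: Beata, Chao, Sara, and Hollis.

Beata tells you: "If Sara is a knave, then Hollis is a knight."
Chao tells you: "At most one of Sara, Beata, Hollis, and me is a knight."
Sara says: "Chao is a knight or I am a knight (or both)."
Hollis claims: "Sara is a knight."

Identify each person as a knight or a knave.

Beata: knight, Chao: knave, Sara: knight, Hollis: knight

Consider Beata. Suppose Beata is a knave.
Then no assignment of the remaining roles makes every statement match its speaker's type — contradiction.
So Beata is a knight.
Consider Chao. Suppose Chao is a knight.
Then Chao's own statement would have to be true, but it can't be — contradiction.
So Chao is a knave.
Consider Sara. Suppose Sara is a knave.
Then no assignment of the remaining roles makes every statement match its speaker's type — contradiction.
So Sara is a knight.
With that fixed, Hollis's statement is true, so Hollis is a knight.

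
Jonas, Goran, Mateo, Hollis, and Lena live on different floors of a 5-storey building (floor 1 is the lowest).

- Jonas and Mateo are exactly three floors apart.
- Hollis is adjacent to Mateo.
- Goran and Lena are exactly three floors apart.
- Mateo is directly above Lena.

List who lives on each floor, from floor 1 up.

From clue 1: Jonas is in {1,2,4,5}.
From clues 1–3: Hollis → floor 3.
From clues 1–4: Lena → floor 1, Mateo → floor 2, Goran → floor 4, Jonas → floor 5.

Lena, Mateo, Hollis, Goran, Jonas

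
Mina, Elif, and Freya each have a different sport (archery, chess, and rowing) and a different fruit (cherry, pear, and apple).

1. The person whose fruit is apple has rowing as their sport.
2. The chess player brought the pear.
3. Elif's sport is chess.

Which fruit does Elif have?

With clues 1–3, apple and cherry are impossible for Elif's fruit.
That leaves pear.

pear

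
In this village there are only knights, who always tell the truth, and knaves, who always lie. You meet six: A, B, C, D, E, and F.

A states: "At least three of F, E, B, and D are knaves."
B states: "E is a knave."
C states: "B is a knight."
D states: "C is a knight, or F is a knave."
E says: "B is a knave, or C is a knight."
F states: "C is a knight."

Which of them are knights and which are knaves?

A: knave, B: knave, C: knave, D: knight, E: knight, F: knave

Consider A. Suppose A is a knight.
Then no assignment of the remaining roles makes every statement match its speaker's type — contradiction.
So A is a knave.
Consider B. Suppose B is a knight.
Then no assignment of the remaining roles makes every statement match its speaker's type — contradiction.
So B is a knave.
With that fixed, C's statement is false, so C is a knave.
With that fixed, E's statement is true, so E is a knight.
With that fixed, F's statement is false, so F is a knave.
With that fixed, D's statement is true, so D is a knight.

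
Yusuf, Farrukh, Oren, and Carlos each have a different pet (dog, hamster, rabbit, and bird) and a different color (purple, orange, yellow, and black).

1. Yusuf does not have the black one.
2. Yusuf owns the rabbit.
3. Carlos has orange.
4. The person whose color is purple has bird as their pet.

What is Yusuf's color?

Clue 1 rules out black for Yusuf's color.
With clues 1–3, orange is impossible for Yusuf's color.
With clues 1–4, purple is impossible for Yusuf's color.
That leaves yellow.

yellow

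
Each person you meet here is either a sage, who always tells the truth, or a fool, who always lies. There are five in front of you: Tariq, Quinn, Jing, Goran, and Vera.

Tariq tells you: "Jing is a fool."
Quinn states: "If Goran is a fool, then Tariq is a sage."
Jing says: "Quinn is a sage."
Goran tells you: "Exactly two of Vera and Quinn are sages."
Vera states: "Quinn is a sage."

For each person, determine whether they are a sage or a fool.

Consider Tariq. Suppose Tariq is a sage.
Then no assignment of the remaining roles makes every statement match its speaker's type — contradiction.
So Tariq is a fool.
Consider Quinn. Suppose Quinn is a fool.
Then no assignment of the remaining roles makes every statement match its speaker's type — contradiction.
So Quinn is a sage.
With that fixed, Jing's statement is true, so Jing is a sage.
With that fixed, Vera's statement is true, so Vera is a sage.
With that fixed, Goran's statement is true, so Goran is a sage.

Tariq: fool, Quinn: sage, Jing: sage, Goran: sage, Vera: sage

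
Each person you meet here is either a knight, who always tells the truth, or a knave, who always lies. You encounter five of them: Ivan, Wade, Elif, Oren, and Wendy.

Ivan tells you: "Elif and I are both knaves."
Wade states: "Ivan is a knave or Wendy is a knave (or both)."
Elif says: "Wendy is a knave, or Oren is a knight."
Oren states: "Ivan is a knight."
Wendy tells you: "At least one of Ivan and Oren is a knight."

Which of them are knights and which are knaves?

Consider Ivan. Suppose Ivan is a knight.
Then Ivan's own statement would have to be true, but it can't be — contradiction.
So Ivan is a knave.
With that fixed, Wade's statement is true, so Wade is a knight.
With that fixed, Oren's statement is false, so Oren is a knave.
With that fixed, Wendy's statement is false, so Wendy is a knave.
With that fixed, Elif's statement is true, so Elif is a knight.

Ivan: knave, Wade: knight, Elif: knight, Oren: knave, Wendy: knave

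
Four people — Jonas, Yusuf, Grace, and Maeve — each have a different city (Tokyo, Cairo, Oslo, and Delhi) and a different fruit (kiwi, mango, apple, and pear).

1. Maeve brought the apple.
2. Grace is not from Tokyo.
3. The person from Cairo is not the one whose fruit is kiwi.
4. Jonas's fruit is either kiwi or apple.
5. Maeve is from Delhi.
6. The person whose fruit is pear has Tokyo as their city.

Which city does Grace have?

Cairo

With clues 1–2, Tokyo is impossible for Grace's city.
With clues 1–5, Delhi is impossible for Grace's city.
With clues 1–6, Oslo is impossible for Grace's city.
That leaves Cairo.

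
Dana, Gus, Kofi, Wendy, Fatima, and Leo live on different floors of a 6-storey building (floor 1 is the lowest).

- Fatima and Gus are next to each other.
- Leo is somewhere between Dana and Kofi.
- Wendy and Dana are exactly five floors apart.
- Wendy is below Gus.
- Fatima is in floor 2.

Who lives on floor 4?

Kofi

With clues 1–3, Dana and Wendy are ruled out for floor 4.
With clues 1–4, Leo is ruled out for floor 4.
With clues 1–5, Fatima and Gus are ruled out for floor 4.
So floor 4 is Kofi.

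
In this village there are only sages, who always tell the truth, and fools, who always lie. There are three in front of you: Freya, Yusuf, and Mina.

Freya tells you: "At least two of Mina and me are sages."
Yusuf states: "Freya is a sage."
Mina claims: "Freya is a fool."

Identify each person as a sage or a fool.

Freya: fool, Yusuf: fool, Mina: sage

Consider Freya. Suppose Freya is a sage.
Then no assignment of the remaining roles makes every statement match its speaker's type — contradiction.
So Freya is a fool.
With that fixed, Yusuf's statement is false, so Yusuf is a fool.
With that fixed, Mina's statement is true, so Mina is a sage.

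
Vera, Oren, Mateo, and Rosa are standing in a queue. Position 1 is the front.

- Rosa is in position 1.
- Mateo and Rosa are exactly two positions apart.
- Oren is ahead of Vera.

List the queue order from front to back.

From clue 1: Rosa → position 1.
From clues 1–2: Mateo → position 3.
From clues 1–3: Oren → position 2, Vera → position 4.

Rosa, Oren, Mateo, Vera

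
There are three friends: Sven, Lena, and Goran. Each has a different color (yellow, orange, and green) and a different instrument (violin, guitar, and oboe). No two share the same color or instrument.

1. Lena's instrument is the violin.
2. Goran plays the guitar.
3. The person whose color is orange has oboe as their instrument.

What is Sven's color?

With clues 1–3, green and yellow are impossible for Sven's color.
That leaves orange.

orange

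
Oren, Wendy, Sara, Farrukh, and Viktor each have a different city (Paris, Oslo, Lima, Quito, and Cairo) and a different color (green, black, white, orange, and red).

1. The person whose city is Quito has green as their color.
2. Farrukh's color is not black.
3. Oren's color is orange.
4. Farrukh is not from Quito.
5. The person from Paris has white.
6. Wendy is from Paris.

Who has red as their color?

Farrukh

With clues 1–3, Oren is impossible for the one with color red.
With clues 1–6, Sara, Viktor, and Wendy are impossible for the one with color red.
That leaves Farrukh.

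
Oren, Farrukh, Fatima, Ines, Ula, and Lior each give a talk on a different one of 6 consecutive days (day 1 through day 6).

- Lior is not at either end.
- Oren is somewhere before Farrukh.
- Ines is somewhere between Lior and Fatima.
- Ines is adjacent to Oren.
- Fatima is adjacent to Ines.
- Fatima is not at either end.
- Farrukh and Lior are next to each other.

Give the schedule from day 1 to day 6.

From clue 1: Lior is in {2,3,4,5}.
From clues 1–3: Ines is in {2,3,4,5}.
From clues 1–4: Oren is in {2,3,4}.
From clues 1–5: Oren is in {3,4}.
From clues 1–6: Ula → day 1, Farrukh → day 6.
From clues 1–7: Fatima → day 2, Ines → day 3, Oren → day 4, Lior → day 5.

Ula, Fatima, Ines, Oren, Lior, Farrukh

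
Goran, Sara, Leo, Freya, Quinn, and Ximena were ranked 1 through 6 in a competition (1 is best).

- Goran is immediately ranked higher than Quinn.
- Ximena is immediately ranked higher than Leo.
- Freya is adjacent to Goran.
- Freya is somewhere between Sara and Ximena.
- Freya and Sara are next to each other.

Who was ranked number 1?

With clue 1, Quinn is ruled out for rank 1.
With clues 1–2, Leo is ruled out for rank 1.
With clues 1–3, Goran is ruled out for rank 1.
With clues 1–4, Freya is ruled out for rank 1.
With clues 1–5, Ximena is ruled out for rank 1.
So rank 1 is Sara.

Sara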